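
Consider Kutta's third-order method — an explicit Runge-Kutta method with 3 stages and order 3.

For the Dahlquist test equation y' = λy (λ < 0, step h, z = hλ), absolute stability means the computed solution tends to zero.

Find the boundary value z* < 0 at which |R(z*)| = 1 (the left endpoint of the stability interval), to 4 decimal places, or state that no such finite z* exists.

On y'=λy, z=hλ:
  order 3, 3-stage ⇒ R(z)=1+z+z^2/2+z^3/6
  (e.g. R(-0.81)=0.42948, |R|=0.42948)

Need |R(x)|<1, x<0.
x=-0.81: |R|=0.4295
|R(-2.77)|=1.4759 |R(-2.65)|=1.2404 |R(-1.99)|=0.3234
Bisect:
  x_lo=-2.8731 |R|=1.6985  x_hi=-0.2646 |R|=0.7674
  mid=-1.56882 |R|=0.01825 →hi
  mid=-2.22096 |R|=0.58050 →hi
  mid=-2.54703 |R|=1.05726 →lo
  mid=-2.38399 |R|=0.80049 →hi
  mid=-2.46551 |R|=0.92400 →hi
  mid=-2.50627 |R|=0.98938 →hi
  mid=-2.52665 |R|=1.02300 →lo
  mid=-2.51646 |R|=1.00611 →lo
  mid=-2.51136 |R|=0.99773 →hi
  mid=-2.51391 |R|=1.00192 →lo
  ...
  [-2.51280,-2.51264] ⇒ x*=-2.5127
Interval (-2.5127, 0).

left endpoint -2.5127.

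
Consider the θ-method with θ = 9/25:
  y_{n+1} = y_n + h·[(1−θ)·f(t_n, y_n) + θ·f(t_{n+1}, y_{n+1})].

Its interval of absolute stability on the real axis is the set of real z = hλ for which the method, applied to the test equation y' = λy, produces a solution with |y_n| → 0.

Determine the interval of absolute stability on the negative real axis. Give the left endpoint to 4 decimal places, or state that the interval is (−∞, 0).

z∈(-7.1429,0).

With y'=λy (z=hλ):
  y_{n+1} = y_n + z·[16/25·y_n + 9/25·y_{n+1}] ⇒ (1 − 9/25z)y_{n+1} = (1 + 16/25z)y_n
  ⇒ R(z) = (1 + 16/25z)/(1 − 9/25z).

Boundary: |R(x)|=1, x<0.
x=-1.03: |R|=0.2486
R=−1: 1+16/25x = −1+9/25x ⇒ -7/25x=2 ⇒ x=2/(-7/25)=-7.1429
Confirm numerically:
  x=-6.311: |R|=0.92881 <1
  x=-6.180: |R|=0.91640 <1
  x=-5.127: |R|=0.80165 <1
  x=-7.662: |R|=1.03868 >1
  x=-7.656: |R|=1.03825 >1
  x=-7.495: |R|=1.02666 >1
Interval (-7.1429, 0).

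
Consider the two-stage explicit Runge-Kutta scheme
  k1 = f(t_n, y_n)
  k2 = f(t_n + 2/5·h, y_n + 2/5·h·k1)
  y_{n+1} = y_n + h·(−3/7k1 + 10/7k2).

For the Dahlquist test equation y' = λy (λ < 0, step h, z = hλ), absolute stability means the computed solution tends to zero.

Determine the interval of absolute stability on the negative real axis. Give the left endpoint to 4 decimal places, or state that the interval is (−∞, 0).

Set f=λy, z=hλ:
  k1=λy_n ⇒ h·k1=z·y_n;  k2=λ(1+2/5z)y_n ⇒ h·k2=z(1+2/5z)y_n
  y_{n+1}/y_n = 1 − 3/7z + 10/7z(1+2/5z) = 1 + z + 4/7z²
  Hence R(z) = 1 + z + 4/7z².

Boundary: |R(x)|=1, x<0.
x=-1.15: |R|=0.6057
R=1: x+4/7x²=0 ⇒ x=−7/4=-1.7500; min R=1−1/(4·4/7)=0.5625>−1
Confirm numerically:
  x=-1.453: |R|=0.75341 <1
  x=-1.063: |R|=0.58270 <1
  x=-1.002: |R|=0.57172 <1
  x=-0.783: |R|=0.56734 <1
  x=-2.207: |R|=1.57634 >1
  x=-2.163: |R|=1.51047 >1
  x=-1.964: |R|=1.24017 >1
So |R|<1 on (-1.7500, 0).

(-1.7500, 0).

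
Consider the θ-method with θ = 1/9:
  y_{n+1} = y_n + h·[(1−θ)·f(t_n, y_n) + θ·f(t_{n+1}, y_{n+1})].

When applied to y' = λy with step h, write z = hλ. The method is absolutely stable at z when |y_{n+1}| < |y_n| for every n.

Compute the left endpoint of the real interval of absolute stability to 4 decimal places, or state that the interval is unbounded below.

Set f=λy, z=hλ:
  y_{n+1} = y_n + z·[8/9·y_n + 1/9·y_{n+1}] ⇒ (1 − 1/9z)y_{n+1} = (1 + 8/9z)y_n
  R(z) = (1 + 8/9z)/(1 − 1/9z).

Need |R(x)|<1, x<0.
x=-1.68: |R|=0.4157
R=−1: 1+8/9x = −1+1/9x ⇒ -7/9x=2 ⇒ x=2/(-7/9)=-2.5714
Confirm numerically:
  x=-2.245: |R|=0.79680 <1
  x=-1.329: |R|=0.15800 <1
  x=-1.264: |R|=0.10834 <1
  x=-3.008: |R|=1.25450 >1
  x=-2.925: |R|=1.20755 >1
  x=-2.842: |R|=1.15994 >1
Stable set (-2.5714, 0).

z* = -2.5714.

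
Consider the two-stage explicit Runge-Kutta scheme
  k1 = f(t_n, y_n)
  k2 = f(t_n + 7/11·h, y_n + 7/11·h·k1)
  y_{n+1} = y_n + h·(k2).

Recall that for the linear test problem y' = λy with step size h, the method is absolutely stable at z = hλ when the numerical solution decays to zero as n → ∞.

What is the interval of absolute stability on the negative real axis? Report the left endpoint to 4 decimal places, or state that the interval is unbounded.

Set f=λy, z=hλ:
  k1=λy_n ⇒ h·k1=z·y_n;  k2=λ(1+7/11z)y_n ⇒ h·k2=z(1+7/11z)y_n
  y_{n+1}/y_n = 1 + z(1+7/11z) = 1 + z + 7/11z²
  Hence R(z) = 1 + z + 7/11z².

Need |R(x)|<1, x<0.
x=-0.59: |R|=0.6315
R=1: x+7/11x²=0 ⇒ x=−11/7=-1.5714; min R=1−1/(4·7/11)=0.6071>−1
Confirm numerically:
  x=-1.124: |R|=0.67997 <1
  x=-0.966: |R|=0.62783 <1
  x=-0.964: |R|=0.62737 <1
  x=-0.668: |R|=0.61596 <1
  x=-2.039: |R|=1.60670 >1
  x=-2.004: |R|=1.55165 >1
  x=-2.001: |R|=1.54700 >1
Stable set (-1.5714, 0).

(-1.5714, 0).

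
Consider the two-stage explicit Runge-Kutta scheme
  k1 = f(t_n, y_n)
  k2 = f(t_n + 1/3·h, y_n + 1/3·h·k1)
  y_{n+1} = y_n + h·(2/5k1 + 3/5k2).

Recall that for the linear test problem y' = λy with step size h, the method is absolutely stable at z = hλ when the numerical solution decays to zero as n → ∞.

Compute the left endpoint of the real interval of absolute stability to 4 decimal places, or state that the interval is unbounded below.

Test eqn y'=λy, z=hλ:
  k1=λy_n ⇒ h·k1=z·y_n;  k2=λ(1+1/3z)y_n ⇒ h·k2=z(1+1/3z)y_n
  y_{n+1}/y_n = 1 + 2/5z + 3/5z(1+1/3z) = 1 + z + 1/5z²
  Hence R(z) = 1 + z + 1/5z².

Need |R(x)|<1, x<0.
x=-1.32: |R|=0.0285
R=1: x+1/5x²=0 ⇒ x=−5=-5.0000; min R=1−1/(4·1/5)=-0.2500>−1
Confirm numerically:
  x=-4.522: |R|=0.56770 <1
  x=-4.499: |R|=0.54920 <1
  x=-3.067: |R|=0.18570 <1
  x=-5.102: |R|=1.10408 >1
  x=-5.073: |R|=1.07407 >1
So |R|<1 on (-5.0000, 0).

left endpoint -5.0000.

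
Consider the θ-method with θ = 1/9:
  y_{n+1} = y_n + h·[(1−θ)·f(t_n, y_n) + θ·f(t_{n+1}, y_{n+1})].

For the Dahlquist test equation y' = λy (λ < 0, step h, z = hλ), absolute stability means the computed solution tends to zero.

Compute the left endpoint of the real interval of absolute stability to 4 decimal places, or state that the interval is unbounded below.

Set f=λy, z=hλ:
  y_{n+1} = y_n + z·[8/9·y_n + 1/9·y_{n+1}] ⇒ (1 − 1/9z)y_{n+1} = (1 + 8/9z)y_n
  ⇒ R(z) = (1 + 8/9z)/(1 − 1/9z).

Find x<0 with |R(x)|<1.
x=-0.38: |R|=0.6354
R=−1: 1+8/9x = −1+1/9x ⇒ -7/9x=2 ⇒ x=2/(-7/9)=-2.5714
Confirm numerically:
  x=-1.772: |R|=0.48051 <1
  x=-1.109: |R|=0.01266 <1
  x=-1.048: |R|=0.06131 <1
  x=-2.766: |R|=1.11576 >1
  x=-2.691: |R|=1.07159 >1
  x=-2.646: |R|=1.04482 >1
Interval (-2.5714, 0).

z* = -2.5714.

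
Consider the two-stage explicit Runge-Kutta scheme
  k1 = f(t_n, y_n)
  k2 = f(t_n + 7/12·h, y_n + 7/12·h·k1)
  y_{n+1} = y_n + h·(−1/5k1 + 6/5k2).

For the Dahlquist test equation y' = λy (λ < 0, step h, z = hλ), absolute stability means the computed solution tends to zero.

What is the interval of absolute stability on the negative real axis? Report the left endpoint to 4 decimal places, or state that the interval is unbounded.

z∈(-1.4286,0).

On y'=λy, z=hλ:
  k1=λy_n ⇒ h·k1=z·y_n;  k2=λ(1+7/12z)y_n ⇒ h·k2=z(1+7/12z)y_n
  y_{n+1}/y_n = 1 − 1/5z + 6/5z(1+7/12z) = 1 + z + 7/10z²
  R(z) = 1 + z + 7/10z².

Boundary: |R(x)|=1, x<0.
x=-0.38: |R|=0.7211
R=1: x+7/10x²=0 ⇒ x=−10/7=-1.4286; min R=1−1/(4·7/10)=0.6429>−1
Confirm numerically:
  x=-1.301: |R|=0.88382 <1
  x=-0.943: |R|=0.67947 <1
  x=-0.790: |R|=0.64687 <1
  x=-0.786: |R|=0.64646 <1
  x=-1.729: |R|=1.36361 >1
  x=-1.630: |R|=1.22983 >1
Interval (-1.4286, 0).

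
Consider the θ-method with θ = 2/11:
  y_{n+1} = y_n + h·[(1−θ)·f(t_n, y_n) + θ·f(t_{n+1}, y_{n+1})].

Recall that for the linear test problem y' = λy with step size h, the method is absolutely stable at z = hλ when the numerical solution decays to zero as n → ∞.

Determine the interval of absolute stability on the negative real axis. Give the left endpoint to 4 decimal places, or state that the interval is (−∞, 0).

(-3.1429, 0).

With y'=λy (z=hλ):
  y_{n+1} = y_n + z·[9/11·y_n + 2/11·y_{n+1}] ⇒ (1 − 2/11z)y_{n+1} = (1 + 9/11z)y_n
  R(z) = (1 + 9/11z)/(1 − 2/11z).

Find x<0 with |R(x)|<1.
x=-0.49: |R|=0.5501
R=−1: 1+9/11x = −1+2/11x ⇒ -7/11x=2 ⇒ x=2/(-7/11)=-3.1429
Confirm numerically:
  x=-2.792: |R|=0.85191 <1
  x=-2.741: |R|=0.82933 <1
  x=-2.300: |R|=0.62179 <1
  x=-3.721: |R|=1.21944 >1
  x=-3.570: |R|=1.16483 >1
  x=-3.172: |R|=1.01176 >1
Stable set (-3.1429, 0).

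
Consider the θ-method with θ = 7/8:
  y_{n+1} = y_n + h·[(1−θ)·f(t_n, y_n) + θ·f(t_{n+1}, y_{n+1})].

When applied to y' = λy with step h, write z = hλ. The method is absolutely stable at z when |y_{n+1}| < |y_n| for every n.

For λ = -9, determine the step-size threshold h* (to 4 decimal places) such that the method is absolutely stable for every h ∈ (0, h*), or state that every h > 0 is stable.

Set f=λy, z=hλ:
  y_{n+1} = y_n + z·[1/8·y_n + 7/8·y_{n+1}] ⇒ (1 − 7/8z)y_{n+1} = (1 + 1/8z)y_n
  R(z) = (1 + 1/8z)/(1 − 7/8z).

Solve |R(x)|<1 on ℝ⁻.
x=-1.35: |R|=0.3811
x=-2: |R|=0.2727
x=-10: |R|=0.0256
x=-100: |R|=0.1299
θ=7/8≥1/2 ⇒ |1+1/8x|<|1−7/8x| ∀x<0 ⇒ interval (−∞,0).

(−∞, 0) — no finite endpoint. Any h>0 works for λ=-9.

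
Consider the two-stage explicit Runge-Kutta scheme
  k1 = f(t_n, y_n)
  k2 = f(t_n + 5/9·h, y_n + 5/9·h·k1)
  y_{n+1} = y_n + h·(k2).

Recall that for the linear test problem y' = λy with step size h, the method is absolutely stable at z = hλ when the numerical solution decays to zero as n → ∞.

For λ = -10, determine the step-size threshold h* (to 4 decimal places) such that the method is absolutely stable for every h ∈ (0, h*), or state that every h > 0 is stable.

Test eqn y'=λy, z=hλ:
  k1=λy_n ⇒ h·k1=z·y_n;  k2=λ(1+5/9z)y_n ⇒ h·k2=z(1+5/9z)y_n
  y_{n+1}/y_n = 1 + z(1+5/9z) = 1 + z + 5/9z²
  Hence R(z) = 1 + z + 5/9z².

Need |R(x)|<1, x<0.
x=-1.75: |R|=0.9514
R=1: x+5/9x²=0 ⇒ x=−9/5=-1.8000; min R=1−1/(4·5/9)=0.5500>−1
Confirm numerically:
  x=-1.531: |R|=0.77120 <1
  x=-1.386: |R|=0.68122 <1
  x=-0.892: |R|=0.55004 <1
  x=-2.131: |R|=1.39187 >1
  x=-2.100: |R|=1.35000 >1
  x=-1.875: |R|=1.07813 >1
So |R|<1 on (-1.8000, 0).

(-1.8000,0); λ=-10 ⇒ h* = (9/5)/10 = 0.1800.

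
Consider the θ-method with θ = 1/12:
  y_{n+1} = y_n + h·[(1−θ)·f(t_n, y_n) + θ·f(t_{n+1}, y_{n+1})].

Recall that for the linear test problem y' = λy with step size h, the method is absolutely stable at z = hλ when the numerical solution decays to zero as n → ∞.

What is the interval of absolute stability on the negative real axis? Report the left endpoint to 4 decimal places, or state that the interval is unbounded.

Set f=λy, z=hλ:
  y_{n+1} = y_n + z·[11/12·y_n + 1/12·y_{n+1}] ⇒ (1 − 1/12z)y_{n+1} = (1 + 11/12z)y_n
  Hence R(z) = (1 + 11/12z)/(1 − 1/12z).

Boundary: |R(x)|=1, x<0.
x=-1.43: |R|=0.2777
R=−1: 1+11/12x = −1+1/12x ⇒ -5/6x=2 ⇒ x=2/(-5/6)=-2.4000
Confirm numerically:
  x=-2.314: |R|=0.93992 <1
  x=-2.033: |R|=0.73847 <1
  x=-2.012: |R|=0.72309 <1
  x=-0.995: |R|=0.08119 <1
  x=-2.711: |R|=1.21141 >1
  x=-2.541: |R|=1.09697 >1
Stable set (-2.4000, 0).

z∈(-2.4000,0).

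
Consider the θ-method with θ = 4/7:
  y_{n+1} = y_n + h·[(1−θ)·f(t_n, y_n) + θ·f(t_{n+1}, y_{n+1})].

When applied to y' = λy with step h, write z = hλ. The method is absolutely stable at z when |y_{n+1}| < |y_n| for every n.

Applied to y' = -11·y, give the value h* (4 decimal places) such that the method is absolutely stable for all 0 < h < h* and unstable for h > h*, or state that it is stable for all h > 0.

On y'=λy, z=hλ:
  y_{n+1} = y_n + z·[3/7·y_n + 4/7·y_{n+1}] ⇒ (1 − 4/7z)y_{n+1} = (1 + 3/7z)y_n
  Hence R(z) = (1 + 3/7z)/(1 − 4/7z).

Find x<0 with |R(x)|<1.
x=-1.05: |R|=0.3437
x=-2: |R|=0.0667
x=-10: |R|=0.4894
x=-100: |R|=0.7199
θ=4/7≥1/2 ⇒ |1+3/7x|<|1−4/7x| ∀x<0 ⇒ interval (−∞,0).

interval (−∞, 0). Any h>0 works for λ=-11.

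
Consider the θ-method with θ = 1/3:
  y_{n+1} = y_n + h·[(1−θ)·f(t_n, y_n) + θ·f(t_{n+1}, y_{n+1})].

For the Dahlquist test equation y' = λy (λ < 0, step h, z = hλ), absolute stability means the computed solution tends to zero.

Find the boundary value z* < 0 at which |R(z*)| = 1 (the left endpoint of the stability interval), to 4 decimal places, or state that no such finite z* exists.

Set f=λy, z=hλ:
  y_{n+1} = y_n + z·[2/3·y_n + 1/3·y_{n+1}] ⇒ (1 − 1/3z)y_{n+1} = (1 + 2/3z)y_n
  R(z) = (1 + 2/3z)/(1 − 1/3z).

Boundary: |R(x)|=1, x<0.
x=-1.23: |R|=0.1277
R=−1: 1+2/3x = −1+1/3x ⇒ -1/3x=2 ⇒ x=2/(-1/3)=-6.0000
Confirm numerically:
  x=-5.936: |R|=0.99284 <1
  x=-4.839: |R|=0.85189 <1
  x=-3.377: |R|=0.58868 <1
  x=-6.514: |R|=1.05403 >1
  x=-6.351: |R|=1.03754 >1
  x=-6.050: |R|=1.00552 >1
So |R|<1 on (-6.0000, 0).

left endpoint -6.0000.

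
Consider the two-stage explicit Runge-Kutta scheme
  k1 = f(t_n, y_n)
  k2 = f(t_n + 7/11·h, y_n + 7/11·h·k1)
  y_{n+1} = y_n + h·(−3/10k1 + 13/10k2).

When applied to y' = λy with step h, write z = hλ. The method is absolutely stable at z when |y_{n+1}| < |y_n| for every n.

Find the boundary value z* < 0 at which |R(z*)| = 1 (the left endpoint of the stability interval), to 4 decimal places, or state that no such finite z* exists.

z* = -1.2088.

With y'=λy (z=hλ):
  k1=λy_n ⇒ h·k1=z·y_n;  k2=λ(1+7/11z)y_n ⇒ h·k2=z(1+7/11z)y_n
  y_{n+1}/y_n = 1 − 3/10z + 13/10z(1+7/11z) = 1 + z + 91/110z²
  ⇒ R(z) = 1 + z + 91/110z².

Boundary: |R(x)|=1, x<0.
x=-1.58: |R|=1.4852
R=1: x+91/110x²=0 ⇒ x=−110/91=-1.2088; min R=1−1/(4·91/110)=0.6978>−1
Confirm numerically:
  x=-1.091: |R|=0.89369 <1
  x=-0.945: |R|=0.79378 <1
  x=-0.833: |R|=0.74104 <1
  x=-0.546: |R|=0.70062 <1
  x=-1.550: |R|=1.43752 >1
  x=-1.442: |R|=1.27820 >1
So |R|<1 on (-1.2088, 0).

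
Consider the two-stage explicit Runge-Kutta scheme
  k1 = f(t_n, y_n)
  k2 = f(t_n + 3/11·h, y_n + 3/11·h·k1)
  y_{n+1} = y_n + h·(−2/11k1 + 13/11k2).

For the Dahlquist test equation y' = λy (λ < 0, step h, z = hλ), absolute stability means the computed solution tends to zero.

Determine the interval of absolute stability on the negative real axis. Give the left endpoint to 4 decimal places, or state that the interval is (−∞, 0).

Set f=λy, z=hλ:
  k1=λy_n ⇒ h·k1=z·y_n;  k2=λ(1+3/11z)y_n ⇒ h·k2=z(1+3/11z)y_n
  y_{n+1}/y_n = 1 − 2/11z + 13/11z(1+3/11z) = 1 + z + 39/121z²
  ⇒ R(z) = 1 + z + 39/121z².

Find x<0 with |R(x)|<1.
x=-1.32: |R|=0.2416
R=1: x+39/121x²=0 ⇒ x=−121/39=-3.1026; min R=1−1/(4·39/121)=0.2244>−1
Confirm numerically:
  x=-3.044: |R|=0.94254 <1
  x=-2.482: |R|=0.50356 <1
  x=-2.227: |R|=0.37153 <1
  x=-1.777: |R|=0.24078 <1
  x=-3.333: |R|=1.24755 >1
  x=-3.236: |R|=1.13917 >1
So |R|<1 on (-3.1026, 0).

z∈(-3.1026,0).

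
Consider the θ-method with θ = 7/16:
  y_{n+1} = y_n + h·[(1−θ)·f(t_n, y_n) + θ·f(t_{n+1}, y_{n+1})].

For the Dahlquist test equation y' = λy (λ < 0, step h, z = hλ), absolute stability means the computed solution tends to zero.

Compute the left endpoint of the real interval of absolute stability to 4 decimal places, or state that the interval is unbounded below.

left endpoint -16.0000.

With y'=λy (z=hλ):
  y_{n+1} = y_n + z·[9/16·y_n + 7/16·y_{n+1}] ⇒ (1 − 7/16z)y_{n+1} = (1 + 9/16z)y_n
  Hence R(z) = (1 + 9/16z)/(1 − 7/16z).

Solve |R(x)|<1 on ℝ⁻.
x=-1.54: |R|=0.0799
R=−1: 1+9/16x = −1+7/16x ⇒ -1/8x=2 ⇒ x=2/(-1/8)=-16.0000
Confirm numerically:
  x=-14.116: |R|=0.96718 <1
  x=-13.582: |R|=0.95646 <1
  x=-11.252: |R|=0.89979 <1
  x=-16.591: |R|=1.00895 >1
  x=-16.326: |R|=1.00500 >1
  x=-16.203: |R|=1.00314 >1
Stable set (-16.0000, 0).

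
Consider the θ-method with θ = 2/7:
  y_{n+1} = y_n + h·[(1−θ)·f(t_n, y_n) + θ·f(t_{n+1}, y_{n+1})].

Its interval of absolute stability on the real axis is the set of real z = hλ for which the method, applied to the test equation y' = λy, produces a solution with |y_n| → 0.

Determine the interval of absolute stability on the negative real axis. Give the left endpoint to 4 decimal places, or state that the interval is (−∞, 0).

(-4.6667, 0).

Set f=λy, z=hλ:
  y_{n+1} = y_n + z·[5/7·y_n + 2/7·y_{n+1}] ⇒ (1 − 2/7z)y_{n+1} = (1 + 5/7z)y_n
  ⇒ R(z) = (1 + 5/7z)/(1 − 2/7z).

Find x<0 with |R(x)|<1.
x=-1.25: |R|=0.0789
R=−1: 1+5/7x = −1+2/7x ⇒ -3/7x=2 ⇒ x=2/(-3/7)=-4.6667
Confirm numerically:
  x=-4.503: |R|=0.96932 <1
  x=-3.381: |R|=0.71974 <1
  x=-2.986: |R|=0.61132 <1
  x=-4.956: |R|=1.05132 >1
  x=-4.936: |R|=1.04789 >1
  x=-4.912: |R|=1.04375 >1
Stable set (-4.6667, 0).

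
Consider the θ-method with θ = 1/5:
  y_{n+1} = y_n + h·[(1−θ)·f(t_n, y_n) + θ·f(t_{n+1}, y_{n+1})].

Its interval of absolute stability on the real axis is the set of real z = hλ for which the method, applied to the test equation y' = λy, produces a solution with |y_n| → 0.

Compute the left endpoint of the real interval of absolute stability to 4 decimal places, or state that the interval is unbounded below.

z* = -3.3333.

Set f=λy, z=hλ:
  y_{n+1} = y_n + z·[4/5·y_n + 1/5·y_{n+1}] ⇒ (1 − 1/5z)y_{n+1} = (1 + 4/5z)y_n
  ⇒ R(z) = (1 + 4/5z)/(1 − 1/5z).

Find x<0 with |R(x)|<1.
x=-1.44: |R|=0.1180
R=−1: 1+4/5x = −1+1/5x ⇒ -3/5x=2 ⇒ x=2/(-3/5)=-3.3333
Confirm numerically:
  x=-2.565: |R|=0.69531 <1
  x=-1.964: |R|=0.41011 <1
  x=-1.592: |R|=0.20752 <1
  x=-1.385: |R|=0.08457 <1
  x=-3.892: |R|=1.18848 >1
  x=-3.864: |R|=1.17960 >1
  x=-3.475: |R|=1.05015 >1
Stable set (-3.3333, 0).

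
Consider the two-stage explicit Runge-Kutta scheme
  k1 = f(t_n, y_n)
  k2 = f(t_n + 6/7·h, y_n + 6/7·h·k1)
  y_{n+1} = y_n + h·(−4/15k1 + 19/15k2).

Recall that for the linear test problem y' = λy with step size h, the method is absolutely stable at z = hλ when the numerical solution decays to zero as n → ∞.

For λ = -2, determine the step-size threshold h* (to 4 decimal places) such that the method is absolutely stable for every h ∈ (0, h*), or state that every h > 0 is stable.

(-0.9211,0); λ=-2 ⇒ h* = (35/38)/2 = 0.4605.

Set f=λy, z=hλ:
  k1=λy_n ⇒ h·k1=z·y_n;  k2=λ(1+6/7z)y_n ⇒ h·k2=z(1+6/7z)y_n
  y_{n+1}/y_n = 1 − 4/15z + 19/15z(1+6/7z) = 1 + z + 38/35z²
  R(z) = 1 + z + 38/35z².

Find x<0 with |R(x)|<1.
x=-1.09: |R|=1.1999
R=1: x+38/35x²=0 ⇒ x=−35/38=-0.9211; min R=1−1/(4·38/35)=0.7697>−1
Confirm numerically:
  x=-0.892: |R|=0.97186 <1
  x=-0.753: |R|=0.86261 <1
  x=-0.733: |R|=0.85034 <1
  x=-0.687: |R|=0.82542 <1
  x=-1.482: |R|=1.90258 >1
  x=-1.362: |R|=1.65205 >1
  x=-1.249: |R|=1.44472 >1
Interval (-0.9211, 0).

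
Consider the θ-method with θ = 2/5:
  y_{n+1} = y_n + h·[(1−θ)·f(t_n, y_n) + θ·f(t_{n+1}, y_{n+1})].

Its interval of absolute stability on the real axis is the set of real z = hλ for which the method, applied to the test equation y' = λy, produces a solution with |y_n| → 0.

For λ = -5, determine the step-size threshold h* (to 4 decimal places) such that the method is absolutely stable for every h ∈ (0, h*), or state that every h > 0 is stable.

Test eqn y'=λy, z=hλ:
  y_{n+1} = y_n + z·[3/5·y_n + 2/5·y_{n+1}] ⇒ (1 − 2/5z)y_{n+1} = (1 + 3/5z)y_n
  Hence R(z) = (1 + 3/5z)/(1 − 2/5z).

Solve |R(x)|<1 on ℝ⁻.
x=-1.14: |R|=0.2170
R=−1: 1+3/5x = −1+2/5x ⇒ -1/5x=2 ⇒ x=2/(-1/5)=-10.0000
Confirm numerically:
  x=-7.793: |R|=0.89279 <1
  x=-7.684: |R|=0.88629 <1
  x=-6.996: |R|=0.84183 <1
  x=-10.334: |R|=1.01301 >1
  x=-10.178: |R|=1.00702 >1
  x=-10.154: |R|=1.00609 >1
So |R|<1 on (-10.0000, 0).

(-10.0000,0); λ=-5 ⇒ h* = (10)/5 = 2.0000.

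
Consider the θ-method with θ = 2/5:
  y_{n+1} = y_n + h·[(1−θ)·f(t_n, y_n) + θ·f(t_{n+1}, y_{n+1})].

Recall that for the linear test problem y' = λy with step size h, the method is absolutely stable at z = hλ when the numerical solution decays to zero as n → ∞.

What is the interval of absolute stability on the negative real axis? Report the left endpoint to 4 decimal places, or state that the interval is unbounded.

Set f=λy, z=hλ:
  y_{n+1} = y_n + z·[3/5·y_n + 2/5·y_{n+1}] ⇒ (1 − 2/5z)y_{n+1} = (1 + 3/5z)y_n
  ⇒ R(z) = (1 + 3/5z)/(1 − 2/5z).

Need |R(x)|<1, x<0.
x=-0.95: |R|=0.3116
R=−1: 1+3/5x = −1+2/5x ⇒ -1/5x=2 ⇒ x=2/(-1/5)=-10.0000
Confirm numerically:
  x=-9.358: |R|=0.97293 <1
  x=-6.262: |R|=0.78669 <1
  x=-5.763: |R|=0.74362 <1
  x=-10.531: |R|=1.02037 >1
  x=-10.333: |R|=1.01297 >1
Stable set (-10.0000, 0).

z∈(-10.0000,0).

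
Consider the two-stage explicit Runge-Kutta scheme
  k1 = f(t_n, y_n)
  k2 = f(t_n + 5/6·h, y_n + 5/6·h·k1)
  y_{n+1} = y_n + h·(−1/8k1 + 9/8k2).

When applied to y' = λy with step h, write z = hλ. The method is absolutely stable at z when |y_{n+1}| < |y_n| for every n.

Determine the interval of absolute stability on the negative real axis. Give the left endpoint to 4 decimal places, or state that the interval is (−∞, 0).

z∈(-1.0667,0).

Set f=λy, z=hλ:
  k1=λy_n ⇒ h·k1=z·y_n;  k2=λ(1+5/6z)y_n ⇒ h·k2=z(1+5/6z)y_n
  y_{n+1}/y_n = 1 − 1/8z + 9/8z(1+5/6z) = 1 + z + 15/16z²
  ⇒ R(z) = 1 + z + 15/16z².

Solve |R(x)|<1 on ℝ⁻.
x=-1.2: |R|=1.1500
R=1: x+15/16x²=0 ⇒ x=−16/15=-1.0667; min R=1−1/(4·15/16)=0.7333>−1
Confirm numerically:
  x=-1.024: |R|=0.95904 <1
  x=-0.823: |R|=0.81200 <1
  x=-0.543: |R|=0.73342 <1
  x=-1.506: |R|=1.62028 >1
  x=-1.198: |R|=1.14750 >1
So |R|<1 on (-1.0667, 0).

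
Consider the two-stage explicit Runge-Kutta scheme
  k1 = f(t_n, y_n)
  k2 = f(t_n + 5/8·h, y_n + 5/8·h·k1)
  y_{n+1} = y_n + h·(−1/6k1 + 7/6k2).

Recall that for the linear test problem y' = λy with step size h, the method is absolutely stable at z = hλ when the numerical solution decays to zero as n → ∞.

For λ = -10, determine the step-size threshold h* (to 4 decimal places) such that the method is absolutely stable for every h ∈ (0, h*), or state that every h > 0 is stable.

With y'=λy (z=hλ):
  k1=λy_n ⇒ h·k1=z·y_n;  k2=λ(1+5/8z)y_n ⇒ h·k2=z(1+5/8z)y_n
  y_{n+1}/y_n = 1 − 1/6z + 7/6z(1+5/8z) = 1 + z + 35/48z²
  so R(z) = 1 + z + 35/48z².

Boundary: |R(x)|=1, x<0.
x=-1: |R|=0.7292
R=1: x+35/48x²=0 ⇒ x=−48/35=-1.3714; min R=1−1/(4·35/48)=0.6571>−1
Confirm numerically:
  x=-1.040: |R|=0.74867 <1
  x=-0.791: |R|=0.66523 <1
  x=-0.753: |R|=0.66044 <1
  x=-0.608: |R|=0.66155 <1
  x=-1.624: |R|=1.29909 >1
  x=-1.440: |R|=1.07200 >1
Interval (-1.3714, 0).

(-1.3714,0); λ=-10 ⇒ h* = (48/35)/10 = 0.1371.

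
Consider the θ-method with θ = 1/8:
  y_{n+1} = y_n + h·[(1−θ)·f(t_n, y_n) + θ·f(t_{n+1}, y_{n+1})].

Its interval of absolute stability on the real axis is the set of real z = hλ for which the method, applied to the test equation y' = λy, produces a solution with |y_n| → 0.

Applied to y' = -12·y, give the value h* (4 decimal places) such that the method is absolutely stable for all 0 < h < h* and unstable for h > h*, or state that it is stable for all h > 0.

(-2.6667,0); λ=-12 ⇒ h* = (8/3)/12 = 0.2222.

With y'=λy (z=hλ):
  y_{n+1} = y_n + z·[7/8·y_n + 1/8·y_{n+1}] ⇒ (1 − 1/8z)y_{n+1} = (1 + 7/8z)y_n
  ⇒ R(z) = (1 + 7/8z)/(1 − 1/8z).

Solve |R(x)|<1 on ℝ⁻.
x=-1.2: |R|=0.0435
R=−1: 1+7/8x = −1+1/8x ⇒ -3/4x=2 ⇒ x=2/(-3/4)=-2.6667
Confirm numerically:
  x=-2.058: |R|=0.63691 <1
  x=-1.496: |R|=0.26032 <1
  x=-1.318: |R|=0.13157 <1
  x=-1.308: |R|=0.12419 <1
  x=-3.236: |R|=1.30402 >1
Interval (-2.6667, 0).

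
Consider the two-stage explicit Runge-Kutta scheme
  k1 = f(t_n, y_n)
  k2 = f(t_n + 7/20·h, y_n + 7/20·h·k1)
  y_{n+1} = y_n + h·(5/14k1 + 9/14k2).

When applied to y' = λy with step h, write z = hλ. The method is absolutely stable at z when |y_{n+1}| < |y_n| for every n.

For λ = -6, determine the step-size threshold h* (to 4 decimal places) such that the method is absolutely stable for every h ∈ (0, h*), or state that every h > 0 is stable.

With y'=λy (z=hλ):
  k1=λy_n ⇒ h·k1=z·y_n;  k2=λ(1+7/20z)y_n ⇒ h·k2=z(1+7/20z)y_n
  y_{n+1}/y_n = 1 + 5/14z + 9/14z(1+7/20z) = 1 + z + 9/40z²
  so R(z) = 1 + z + 9/40z².

Boundary: |R(x)|=1, x<0.
x=-1.24: |R|=0.1060
R=1: x+9/40x²=0 ⇒ x=−40/9=-4.4444; min R=1−1/(4·9/40)=-0.1111>−1
Confirm numerically:
  x=-4.382: |R|=0.93843 <1
  x=-2.575: |R|=0.08311 <1
  x=-2.105: |R|=0.10802 <1
  x=-4.973: |R|=1.59141 >1
  x=-4.522: |R|=1.07891 >1
Stable set (-4.4444, 0).

(-4.4444,0); λ=-6 ⇒ h* = (40/9)/6 = 0.7407.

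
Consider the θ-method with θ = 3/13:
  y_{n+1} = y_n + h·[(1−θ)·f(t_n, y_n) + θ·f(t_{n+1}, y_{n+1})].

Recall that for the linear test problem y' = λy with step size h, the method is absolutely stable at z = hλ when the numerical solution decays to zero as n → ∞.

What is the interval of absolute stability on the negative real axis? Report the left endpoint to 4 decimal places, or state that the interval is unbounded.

Set f=λy, z=hλ:
  y_{n+1} = y_n + z·[10/13·y_n + 3/13·y_{n+1}] ⇒ (1 − 3/13z)y_{n+1} = (1 + 10/13z)y_n
  ⇒ R(z) = (1 + 10/13z)/(1 − 3/13z).

Boundary: |R(x)|=1, x<0.
x=-1.46: |R|=0.0921
R=−1: 1+10/13x = −1+3/13x ⇒ -7/13x=2 ⇒ x=2/(-7/13)=-3.7143
Confirm numerically:
  x=-3.527: |R|=0.94440 <1
  x=-3.510: |R|=0.93923 <1
  x=-3.111: |R|=0.81091 <1
  x=-2.079: |R|=0.40495 <1
  x=-4.311: |R|=1.16107 >1
  x=-4.037: |R|=1.08996 >1
Stable set (-3.7143, 0).

(-3.7143, 0).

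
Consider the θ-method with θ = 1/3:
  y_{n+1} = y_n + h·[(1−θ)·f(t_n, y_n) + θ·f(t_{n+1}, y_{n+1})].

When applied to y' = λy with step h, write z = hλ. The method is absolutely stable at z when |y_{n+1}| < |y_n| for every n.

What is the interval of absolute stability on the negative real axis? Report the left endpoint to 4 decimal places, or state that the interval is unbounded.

Set f=λy, z=hλ:
  y_{n+1} = y_n + z·[2/3·y_n + 1/3·y_{n+1}] ⇒ (1 − 1/3z)y_{n+1} = (1 + 2/3z)y_n
  so R(z) = (1 + 2/3z)/(1 − 1/3z).

Solve |R(x)|<1 on ℝ⁻.
x=-1.46: |R|=0.0179
R=−1: 1+2/3x = −1+1/3x ⇒ -1/3x=2 ⇒ x=2/(-1/3)=-6.0000
Confirm numerically:
  x=-4.084: |R|=0.72953 <1
  x=-3.758: |R|=0.66825 <1
  x=-3.056: |R|=0.51387 <1
  x=-6.563: |R|=1.05887 >1
  x=-6.528: |R|=1.05542 >1
  x=-6.252: |R|=1.02724 >1
Stable set (-6.0000, 0).

(-6.0000, 0).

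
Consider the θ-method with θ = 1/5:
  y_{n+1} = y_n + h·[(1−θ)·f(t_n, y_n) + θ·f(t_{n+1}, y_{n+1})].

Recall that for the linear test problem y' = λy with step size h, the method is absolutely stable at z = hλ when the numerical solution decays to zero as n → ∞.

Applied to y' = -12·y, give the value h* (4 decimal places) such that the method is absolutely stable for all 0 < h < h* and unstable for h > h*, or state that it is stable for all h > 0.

On y'=λy, z=hλ:
  y_{n+1} = y_n + z·[4/5·y_n + 1/5·y_{n+1}] ⇒ (1 − 1/5z)y_{n+1} = (1 + 4/5z)y_n
  ⇒ R(z) = (1 + 4/5z)/(1 − 1/5z).

Find x<0 with |R(x)|<1.
x=-0.38: |R|=0.6468
R=−1: 1+4/5x = −1+1/5x ⇒ -3/5x=2 ⇒ x=2/(-3/5)=-3.3333
Confirm numerically:
  x=-3.238: |R|=0.96528 <1
  x=-2.457: |R|=0.64745 <1
  x=-1.751: |R|=0.29684 <1
  x=-1.621: |R|=0.22414 <1
  x=-3.628: |R|=1.10246 >1
  x=-3.456: |R|=1.04352 >1
So |R|<1 on (-3.3333, 0).

(-3.3333,0); λ=-12 ⇒ h* = (10/3)/12 = 0.2778.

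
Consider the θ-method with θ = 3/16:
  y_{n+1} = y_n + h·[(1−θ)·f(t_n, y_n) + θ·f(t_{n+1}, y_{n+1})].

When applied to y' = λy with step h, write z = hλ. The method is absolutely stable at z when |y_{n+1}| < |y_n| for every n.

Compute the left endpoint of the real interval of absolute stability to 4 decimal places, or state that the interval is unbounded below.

With y'=λy (z=hλ):
  y_{n+1} = y_n + z·[13/16·y_n + 3/16·y_{n+1}] ⇒ (1 − 3/16z)y_{n+1} = (1 + 13/16z)y_n
  so R(z) = (1 + 13/16z)/(1 − 3/16z).

Need |R(x)|<1, x<0.
x=-1: |R|=0.1579
R=−1: 1+13/16x = −1+3/16x ⇒ -5/8x=2 ⇒ x=2/(-5/8)=-3.2000
Confirm numerically:
  x=-2.675: |R|=0.78148 <1
  x=-2.440: |R|=0.67410 <1
  x=-2.416: |R|=0.66277 <1
  x=-1.449: |R|=0.13943 <1
  x=-3.670: |R|=1.17401 >1
  x=-3.429: |R|=1.08712 >1
Stable set (-3.2000, 0).

z* = -3.2000.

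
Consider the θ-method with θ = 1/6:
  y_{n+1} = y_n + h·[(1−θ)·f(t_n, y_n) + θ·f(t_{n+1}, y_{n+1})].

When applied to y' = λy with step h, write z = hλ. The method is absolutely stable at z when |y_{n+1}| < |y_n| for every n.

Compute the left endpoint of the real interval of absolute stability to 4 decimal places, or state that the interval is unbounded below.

left endpoint -3.0000.

Set f=λy, z=hλ:
  y_{n+1} = y_n + z·[5/6·y_n + 1/6·y_{n+1}] ⇒ (1 − 1/6z)y_{n+1} = (1 + 5/6z)y_n
  R(z) = (1 + 5/6z)/(1 − 1/6z).

Solve |R(x)|<1 on ℝ⁻.
x=-1.31: |R|=0.0752
R=−1: 1+5/6x = −1+1/6x ⇒ -2/3x=2 ⇒ x=2/(-2/3)=-3.0000
Confirm numerically:
  x=-2.371: |R|=0.69944 <1
  x=-2.354: |R|=0.69069 <1
  x=-2.292: |R|=0.65847 <1
  x=-2.276: |R|=0.65007 <1
  x=-3.110: |R|=1.04830 >1
  x=-3.075: |R|=1.03306 >1
Interval (-3.0000, 0).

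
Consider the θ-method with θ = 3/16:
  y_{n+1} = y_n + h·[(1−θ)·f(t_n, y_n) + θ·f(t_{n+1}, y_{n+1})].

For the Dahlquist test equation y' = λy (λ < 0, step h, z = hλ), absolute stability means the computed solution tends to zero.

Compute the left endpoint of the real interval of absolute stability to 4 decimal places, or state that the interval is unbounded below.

With y'=λy (z=hλ):
  y_{n+1} = y_n + z·[13/16·y_n + 3/16·y_{n+1}] ⇒ (1 − 3/16z)y_{n+1} = (1 + 13/16z)y_n
  ⇒ R(z) = (1 + 13/16z)/(1 − 3/16z).

Boundary: |R(x)|=1, x<0.
x=-1.01: |R|=0.1508
R=−1: 1+13/16x = −1+3/16x ⇒ -5/8x=2 ⇒ x=2/(-5/8)=-3.2000
Confirm numerically:
  x=-3.168: |R|=0.98745 <1
  x=-1.921: |R|=0.41231 <1
  x=-1.752: |R|=0.31878 <1
  x=-1.288: |R|=0.03745 <1
  x=-3.796: |R|=1.21761 >1
  x=-3.441: |R|=1.09155 >1
  x=-3.286: |R|=1.03326 >1
Interval (-3.2000, 0).

z* = -3.2000.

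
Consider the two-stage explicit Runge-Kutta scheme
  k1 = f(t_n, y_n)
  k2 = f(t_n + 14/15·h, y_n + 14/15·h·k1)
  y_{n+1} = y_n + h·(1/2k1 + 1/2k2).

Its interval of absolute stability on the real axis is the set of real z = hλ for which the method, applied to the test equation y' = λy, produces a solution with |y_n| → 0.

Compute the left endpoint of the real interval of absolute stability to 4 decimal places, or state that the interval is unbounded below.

z* = -2.1429.

With y'=λy (z=hλ):
  k1=λy_n ⇒ h·k1=z·y_n;  k2=λ(1+14/15z)y_n ⇒ h·k2=z(1+14/15z)y_n
  y_{n+1}/y_n = 1 + 1/2z + 1/2z(1+14/15z) = 1 + z + 7/15z²
  so R(z) = 1 + z + 7/15z².

Boundary: |R(x)|=1, x<0.
x=-1.58: |R|=0.5850
R=1: x+7/15x²=0 ⇒ x=−15/7=-2.1429; min R=1−1/(4·7/15)=0.4643>−1
Confirm numerically:
  x=-1.473: |R|=0.53954 <1
  x=-1.311: |R|=0.49107 <1
  x=-1.012: |R|=0.46593 <1
  x=-0.912: |R|=0.47615 <1
  x=-2.651: |R|=1.62864 >1
  x=-2.233: |R|=1.09393 >1
  x=-2.207: |R|=1.06606 >1
So |R|<1 on (-2.1429, 0).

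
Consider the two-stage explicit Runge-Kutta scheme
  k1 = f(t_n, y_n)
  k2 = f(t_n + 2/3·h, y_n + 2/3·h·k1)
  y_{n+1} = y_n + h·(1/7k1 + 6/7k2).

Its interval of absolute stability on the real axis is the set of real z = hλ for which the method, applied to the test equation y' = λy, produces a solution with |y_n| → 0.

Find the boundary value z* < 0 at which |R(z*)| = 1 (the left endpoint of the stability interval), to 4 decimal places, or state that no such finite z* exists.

With y'=λy (z=hλ):
  k1=λy_n ⇒ h·k1=z·y_n;  k2=λ(1+2/3z)y_n ⇒ h·k2=z(1+2/3z)y_n
  y_{n+1}/y_n = 1 + 1/7z + 6/7z(1+2/3z) = 1 + z + 4/7z²
  so R(z) = 1 + z + 4/7z².

Find x<0 with |R(x)|<1.
x=-1.12: |R|=0.5968
R=1: x+4/7x²=0 ⇒ x=−7/4=-1.7500; min R=1−1/(4·4/7)=0.5625>−1
Confirm numerically:
  x=-1.704: |R|=0.95521 <1
  x=-1.662: |R|=0.91643 <1
  x=-1.297: |R|=0.66426 <1
  x=-2.043: |R|=1.34206 >1
  x=-1.954: |R|=1.22778 >1
Interval (-1.7500, 0).

z* = -1.7500.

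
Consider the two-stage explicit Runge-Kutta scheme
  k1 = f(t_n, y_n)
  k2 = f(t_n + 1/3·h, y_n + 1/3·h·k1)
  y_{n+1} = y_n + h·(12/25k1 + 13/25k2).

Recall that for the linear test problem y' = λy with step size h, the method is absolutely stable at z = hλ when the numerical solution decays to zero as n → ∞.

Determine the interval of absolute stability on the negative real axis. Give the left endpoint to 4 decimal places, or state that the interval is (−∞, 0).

Set f=λy, z=hλ:
  k1=λy_n ⇒ h·k1=z·y_n;  k2=λ(1+1/3z)y_n ⇒ h·k2=z(1+1/3z)y_n
  y_{n+1}/y_n = 1 + 12/25z + 13/25z(1+1/3z) = 1 + z + 13/75z²
  ⇒ R(z) = 1 + z + 13/75z².

Boundary: |R(x)|=1, x<0.
x=-1.75: |R|=0.2192
R=1: x+13/75x²=0 ⇒ x=−75/13=-5.7692; min R=1−1/(4·13/75)=-0.4423>−1
Confirm numerically:
  x=-4.001: |R|=0.22628 <1
  x=-3.818: |R|=0.29130 <1
  x=-3.514: |R|=0.37365 <1
  x=-3.346: |R|=0.40541 <1
  x=-6.174: |R|=1.43317 >1
  x=-6.169: |R|=1.42747 >1
  x=-5.846: |R|=1.07779 >1
Stable set (-5.7692, 0).

(-5.7692, 0).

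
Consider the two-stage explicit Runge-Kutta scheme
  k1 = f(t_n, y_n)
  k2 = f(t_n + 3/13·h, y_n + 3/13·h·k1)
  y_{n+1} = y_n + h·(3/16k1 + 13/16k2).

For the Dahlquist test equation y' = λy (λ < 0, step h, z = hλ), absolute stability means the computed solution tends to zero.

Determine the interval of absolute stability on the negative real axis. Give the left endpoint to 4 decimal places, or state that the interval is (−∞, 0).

(-5.3333, 0).

On y'=λy, z=hλ:
  k1=λy_n ⇒ h·k1=z·y_n;  k2=λ(1+3/13z)y_n ⇒ h·k2=z(1+3/13z)y_n
  y_{n+1}/y_n = 1 + 3/16z + 13/16z(1+3/13z) = 1 + z + 3/16z²
  ⇒ R(z) = 1 + z + 3/16z².

Need |R(x)|<1, x<0.
x=-1.43: |R|=0.0466
R=1: x+3/16x²=0 ⇒ x=−16/3=-5.3333; min R=1−1/(4·3/16)=-0.3333>−1
Confirm numerically:
  x=-4.880: |R|=0.58520 <1
  x=-4.483: |R|=0.28524 <1
  x=-4.124: |R|=0.06488 <1
  x=-2.361: |R|=0.31581 <1
  x=-5.834: |R|=1.54767 >1
  x=-5.365: |R|=1.03185 >1
  x=-5.355: |R|=1.02175 >1
Stable set (-5.3333, 0).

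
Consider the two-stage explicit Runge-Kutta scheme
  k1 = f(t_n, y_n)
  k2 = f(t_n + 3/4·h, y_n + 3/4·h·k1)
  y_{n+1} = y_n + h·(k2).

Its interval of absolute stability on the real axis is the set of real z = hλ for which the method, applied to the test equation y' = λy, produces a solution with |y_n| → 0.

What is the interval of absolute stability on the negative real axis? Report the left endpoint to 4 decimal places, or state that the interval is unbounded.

z∈(-1.3333,0).

On y'=λy, z=hλ:
  k1=λy_n ⇒ h·k1=z·y_n;  k2=λ(1+3/4z)y_n ⇒ h·k2=z(1+3/4z)y_n
  y_{n+1}/y_n = 1 + z(1+3/4z) = 1 + z + 3/4z²
  ⇒ R(z) = 1 + z + 3/4z².

Need |R(x)|<1, x<0.
x=-1.44: |R|=1.1152
R=1: x+3/4x²=0 ⇒ x=−4/3=-1.3333; min R=1−1/(4·3/4)=0.6667>−1
Confirm numerically:
  x=-1.286: |R|=0.95435 <1
  x=-1.208: |R|=0.88645 <1
  x=-0.825: |R|=0.68547 <1
  x=-1.837: |R|=1.69393 >1
  x=-1.812: |R|=1.65051 >1
Stable set (-1.3333, 0).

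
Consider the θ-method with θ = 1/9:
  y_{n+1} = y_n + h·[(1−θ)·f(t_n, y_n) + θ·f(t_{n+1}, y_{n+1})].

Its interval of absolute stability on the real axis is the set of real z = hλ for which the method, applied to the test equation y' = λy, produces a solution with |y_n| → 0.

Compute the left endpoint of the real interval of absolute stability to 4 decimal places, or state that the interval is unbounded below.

With y'=λy (z=hλ):
  y_{n+1} = y_n + z·[8/9·y_n + 1/9·y_{n+1}] ⇒ (1 − 1/9z)y_{n+1} = (1 + 8/9z)y_n
  so R(z) = (1 + 8/9z)/(1 − 1/9z).

Find x<0 with |R(x)|<1.
x=-1.58: |R|=0.3440
R=−1: 1+8/9x = −1+1/9x ⇒ -7/9x=2 ⇒ x=2/(-7/9)=-2.5714
Confirm numerically:
  x=-2.455: |R|=0.92885 <1
  x=-2.036: |R|=0.66038 <1
  x=-1.630: |R|=0.38006 <1
  x=-2.860: |R|=1.17032 >1
  x=-2.632: |R|=1.03645 >1
Stable set (-2.5714, 0).

z* = -2.5714.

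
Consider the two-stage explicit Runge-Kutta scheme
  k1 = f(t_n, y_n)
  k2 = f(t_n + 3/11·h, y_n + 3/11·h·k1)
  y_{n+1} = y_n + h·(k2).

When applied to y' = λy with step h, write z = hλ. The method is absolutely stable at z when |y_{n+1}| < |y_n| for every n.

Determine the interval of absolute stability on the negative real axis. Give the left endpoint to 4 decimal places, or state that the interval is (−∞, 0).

With y'=λy (z=hλ):
  k1=λy_n ⇒ h·k1=z·y_n;  k2=λ(1+3/11z)y_n ⇒ h·k2=z(1+3/11z)y_n
  y_{n+1}/y_n = 1 + z(1+3/11z) = 1 + z + 3/11z²
  so R(z) = 1 + z + 3/11z².

Boundary: |R(x)|=1, x<0.
x=-0.71: |R|=0.4275
R=1: x+3/11x²=0 ⇒ x=−11/3=-3.6667; min R=1−1/(4·3/11)=0.0833>−1
Confirm numerically:
  x=-3.534: |R|=0.87213 <1
  x=-3.189: |R|=0.58456 <1
  x=-2.956: |R|=0.42707 <1
  x=-4.124: |R|=1.51438 >1
  x=-4.100: |R|=1.48455 >1
  x=-3.920: |R|=1.27084 >1
So |R|<1 on (-3.6667, 0).

z∈(-3.6667,0).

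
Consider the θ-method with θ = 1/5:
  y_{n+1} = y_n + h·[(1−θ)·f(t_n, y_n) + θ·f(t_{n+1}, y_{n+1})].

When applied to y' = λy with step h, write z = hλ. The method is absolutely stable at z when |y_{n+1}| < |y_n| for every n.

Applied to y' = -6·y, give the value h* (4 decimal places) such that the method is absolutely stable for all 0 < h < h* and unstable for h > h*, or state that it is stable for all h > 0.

(-3.3333,0); λ=-6 ⇒ h* = (10/3)/6 = 0.5556.

Set f=λy, z=hλ:
  y_{n+1} = y_n + z·[4/5·y_n + 1/5·y_{n+1}] ⇒ (1 − 1/5z)y_{n+1} = (1 + 4/5z)y_n
  so R(z) = (1 + 4/5z)/(1 − 1/5z).

Boundary: |R(x)|=1, x<0.
x=-0.67: |R|=0.4092
R=−1: 1+4/5x = −1+1/5x ⇒ -3/5x=2 ⇒ x=2/(-3/5)=-3.3333
Confirm numerically:
  x=-3.313: |R|=0.99266 <1
  x=-2.285: |R|=0.56829 <1
  x=-1.426: |R|=0.10955 <1
  x=-3.883: |R|=1.18564 >1
  x=-3.812: |R|=1.16296 >1
  x=-3.617: |R|=1.09876 >1
Interval (-3.3333, 0).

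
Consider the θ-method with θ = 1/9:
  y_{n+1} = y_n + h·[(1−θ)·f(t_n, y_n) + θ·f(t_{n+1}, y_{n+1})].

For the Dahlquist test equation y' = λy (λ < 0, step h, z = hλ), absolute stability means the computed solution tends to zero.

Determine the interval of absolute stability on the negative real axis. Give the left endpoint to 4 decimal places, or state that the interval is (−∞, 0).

(-2.5714, 0).

Test eqn y'=λy, z=hλ:
  y_{n+1} = y_n + z·[8/9·y_n + 1/9·y_{n+1}] ⇒ (1 − 1/9z)y_{n+1} = (1 + 8/9z)y_n
  ⇒ R(z) = (1 + 8/9z)/(1 − 1/9z).

Find x<0 with |R(x)|<1.
x=-1.29: |R|=0.1283
R=−1: 1+8/9x = −1+1/9x ⇒ -7/9x=2 ⇒ x=2/(-7/9)=-2.5714
Confirm numerically:
  x=-1.895: |R|=0.56540 <1
  x=-1.130: |R|=0.00395 <1
  x=-1.110: |R|=0.01187 <1
  x=-2.997: |R|=1.24831 >1
  x=-2.722: |R|=1.08992 >1
So |R|<1 on (-2.5714, 0).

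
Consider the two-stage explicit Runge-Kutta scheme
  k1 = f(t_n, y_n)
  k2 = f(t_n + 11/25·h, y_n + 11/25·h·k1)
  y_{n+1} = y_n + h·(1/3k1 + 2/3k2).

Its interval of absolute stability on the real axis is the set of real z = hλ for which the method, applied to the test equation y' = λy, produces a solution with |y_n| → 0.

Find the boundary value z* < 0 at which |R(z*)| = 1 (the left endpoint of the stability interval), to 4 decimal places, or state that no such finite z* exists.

Set f=λy, z=hλ:
  k1=λy_n ⇒ h·k1=z·y_n;  k2=λ(1+11/25z)y_n ⇒ h·k2=z(1+11/25z)y_n
  y_{n+1}/y_n = 1 + 1/3z + 2/3z(1+11/25z) = 1 + z + 22/75z²
  Hence R(z) = 1 + z + 22/75z².

Need |R(x)|<1, x<0.
x=-1.79: |R|=0.1499
R=1: x+22/75x²=0 ⇒ x=−75/22=-3.4091; min R=1−1/(4·22/75)=0.1477>−1
Confirm numerically:
  x=-3.209: |R|=0.81165 <1
  x=-1.637: |R|=0.14907 <1
  x=-1.386: |R|=0.17749 <1
  x=-3.995: |R|=1.68661 >1
  x=-3.862: |R|=1.51308 >1
So |R|<1 on (-3.4091, 0).

left endpoint -3.4091.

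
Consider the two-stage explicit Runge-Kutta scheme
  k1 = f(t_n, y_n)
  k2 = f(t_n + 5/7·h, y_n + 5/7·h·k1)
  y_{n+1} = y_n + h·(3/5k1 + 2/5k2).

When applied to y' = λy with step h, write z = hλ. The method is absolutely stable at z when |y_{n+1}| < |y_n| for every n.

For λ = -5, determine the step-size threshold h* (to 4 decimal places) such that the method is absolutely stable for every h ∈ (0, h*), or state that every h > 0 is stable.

Test eqn y'=λy, z=hλ:
  k1=λy_n ⇒ h·k1=z·y_n;  k2=λ(1+5/7z)y_n ⇒ h·k2=z(1+5/7z)y_n
  y_{n+1}/y_n = 1 + 3/5z + 2/5z(1+5/7z) = 1 + z + 2/7z²
  ⇒ R(z) = 1 + z + 2/7z².

Solve |R(x)|<1 on ℝ⁻.
x=-1.65: |R|=0.1279
R=1: x+2/7x²=0 ⇒ x=−7/2=-3.5000; min R=1−1/(4·2/7)=0.1250>−1
Confirm numerically:
  x=-3.215: |R|=0.73821 <1
  x=-1.947: |R|=0.13609 <1
  x=-1.445: |R|=0.15158 <1
  x=-3.754: |R|=1.27243 >1
  x=-3.538: |R|=1.03841 >1
Interval (-3.5000, 0).

(-3.5000,0); λ=-5 ⇒ h* = (7/2)/5 = 0.7000.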